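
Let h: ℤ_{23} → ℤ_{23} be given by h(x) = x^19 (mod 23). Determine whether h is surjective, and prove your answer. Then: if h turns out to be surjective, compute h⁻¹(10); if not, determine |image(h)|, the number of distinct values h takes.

14

Since 23 is prime, the nonzero elements of ℤ_{23} form a cyclic group of order 22.
As gcd(19, 22) = 1, raising to the 19th power is a bijection on this group: if x_1^19 ≡ x_2^19 then (x_1x_2^{−1})^19 = 1, and the only element of order dividing gcd(19, 22) = 1 is 1, so x_1 = x_2.
With h(0) = 0 this makes h injective on all of ℤ_{23}, hence bijective (finite equal-size domain and codomain). In particular h is surjective.
Since h is surjective, we find the preimage of 10. The inverse of x ↦ x^19 on (ℤ_{23})^× is x ↦ x^7, because 19·7 = 133 = 6·22 + 1 ≡ 1 (mod 22) and x^{22} = 1 for x ≠ 0 (Fermat). So h⁻¹(10) = 10^7 mod 23.
Repeated squaring mod 23: 10^1 ≡ 10, 10^2 ≡ 10² = 100 ≡ 8, 10^4 ≡ 8² = 64 ≡ 18. Since 7 = 4 + 2 + 1, 10^7 ≡ 18·8·10: 18·8 = 144 ≡ 6, then 6·10 = 60 ≡ 14. So 10^7 ≡ 14 (mod 23).
Hence h⁻¹(10) = 14.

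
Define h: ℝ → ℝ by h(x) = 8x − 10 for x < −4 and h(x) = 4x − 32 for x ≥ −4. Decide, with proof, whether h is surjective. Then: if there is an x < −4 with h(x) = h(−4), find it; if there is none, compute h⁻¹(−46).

-19/4

Both pieces are strictly increasing (slopes 8 and 4), so each is injective on its own interval.
The left piece maps (−∞, −4) onto (−∞, −42); the right piece maps [−4, ∞) onto [−48, ∞).
The union (−∞, −42) ∪ [−48, ∞) covers ℝ, so h is surjective.
For the follow-up: the images overlap, so an x < −4 with h(x) = h(−4) exists. h(−4) = −48; solving 8x − 10 = −48 for x < −4 gives x = (−48 + 10)/8 = −19/4.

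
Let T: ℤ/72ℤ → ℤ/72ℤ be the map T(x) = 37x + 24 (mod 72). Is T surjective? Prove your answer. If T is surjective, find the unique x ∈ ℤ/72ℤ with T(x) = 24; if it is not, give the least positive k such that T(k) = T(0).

Since gcd(37, 72) = 1, 37 is invertible modulo 72. Euclid's algorithm: 72 = 1·37 + 35, 37 = 1·35 + 2, 35 = 17·2 + 1; back-substituting gives 1 = 37·37 − 19·72, so 37⁻¹ ≡ 37 (mod 72).
For any y ∈ ℤ/72ℤ, x = 37(y − 24) mod 72 satisfies T(x) = 37·37(y − 24) + 24 ≡ y (since 37·37 ≡ 1 mod 72). So every y has a preimage.
Hence T is surjective.
Since T is surjective, we compute T⁻¹(24): solve 37x + 24 ≡ 24 (mod 72), i.e. 37x ≡ 0 (mod 72).
Multiplying by 37⁻¹ = 37 gives x ≡ 37·0 = 0 ≡ 0 (mod 72).
Check: T(0) = 37·0 + 24 = 24 ≡ 24 (mod 72).

0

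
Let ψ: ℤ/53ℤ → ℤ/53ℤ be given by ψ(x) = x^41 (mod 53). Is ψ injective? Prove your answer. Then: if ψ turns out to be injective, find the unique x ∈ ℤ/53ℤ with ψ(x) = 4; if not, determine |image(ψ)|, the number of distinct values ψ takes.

Since 53 is prime, the nonzero elements of ℤ/53ℤ form a cyclic group of order 52.
As gcd(41, 52) = 1, raising to the 41st power is a bijection on this group: if a^41 ≡ b^41 then (ab^{−1})^41 = 1, and the only element of order dividing gcd(41, 52) = 1 is 1, so a = b.
With ψ(0) = 0 this makes ψ injective on all of ℤ/53ℤ, hence bijective (finite equal-size domain and codomain). In particular ψ is injective.
Since ψ is injective, we find the preimage of 4. The inverse of x ↦ x^41 on (ℤ/53ℤ)^× is x ↦ x^33, because 41·33 = 1353 = 26·52 + 1 ≡ 1 (mod 52) and x^{52} = 1 for x ≠ 0 (Fermat). So ψ⁻¹(4) = 4^33 mod 53.
Repeated squaring mod 53: 4^1 ≡ 4, 4^2 ≡ 4² = 16, 4^4 ≡ 16² = 256 ≡ 44, 4^8 ≡ 44² = 1936 ≡ 28, 4^16 ≡ 28² = 784 ≡ 42, 4^32 ≡ 42² = 1764 ≡ 15. Since 33 = 32 + 1, 4^33 ≡ 15·4: 15·4 = 60 ≡ 7. So 4^33 ≡ 7 (mod 53).
Hence ψ⁻¹(4) = 7.

7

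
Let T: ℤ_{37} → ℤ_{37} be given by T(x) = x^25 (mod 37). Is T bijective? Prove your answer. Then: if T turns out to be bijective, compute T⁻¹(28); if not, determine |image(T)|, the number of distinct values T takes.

Since 37 is prime, the nonzero elements of ℤ_{37} form a cyclic group of order 36.
As gcd(25, 36) = 1, raising to the 25th power is a bijection on this group: if u^25 ≡ v^25 then (uv^{−1})^25 = 1, and the only element of order dividing gcd(25, 36) = 1 is 1, so u = v.
With T(0) = 0 this makes T injective on all of ℤ_{37}, hence bijective (finite equal-size domain and codomain). In particular T is bijective.
Since T is bijective, we find the preimage of 28. The inverse of x ↦ x^25 on (ℤ_{37})^× is x ↦ x^13, because 25·13 = 325 = 9·36 + 1 ≡ 1 (mod 36) and x^{36} = 1 for x ≠ 0 (Fermat). So T⁻¹(28) = 28^13 mod 37.
Repeated squaring mod 37: 28^1 ≡ 28, 28^2 ≡ 28² = 784 ≡ 7, 28^4 ≡ 7² = 49 ≡ 12, 28^8 ≡ 12² = 144 ≡ 33. Since 13 = 8 + 4 + 1, 28^13 ≡ 33·12·28: 33·12 = 396 ≡ 26, then 26·28 = 728 ≡ 25. So 28^13 ≡ 25 (mod 37).
Hence T⁻¹(28) = 25.

25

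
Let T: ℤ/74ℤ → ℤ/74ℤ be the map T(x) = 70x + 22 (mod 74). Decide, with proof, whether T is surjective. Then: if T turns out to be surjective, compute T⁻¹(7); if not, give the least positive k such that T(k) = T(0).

37

Since gcd(70, 74) = 2, we have 70x ≡ 0 (mod 2) for all x, so T(x) ≡ 0 (mod 2).
But 1 ≢ 0 (mod 2), so 1 ∈ ℤ/74ℤ has no preimage. Hence T is not surjective.
Since T is not surjective, we find the least positive k with T(k) = T(0): this means 70k ≡ 0 (mod 74), i.e. 74 ∣ 70k. Since gcd(70, 74) = 2, dividing through by 2 this holds exactly when 37 ∣ 35k, and as gcd(35, 37) = 1, exactly when 37 ∣ k.
The smallest positive such k is 37.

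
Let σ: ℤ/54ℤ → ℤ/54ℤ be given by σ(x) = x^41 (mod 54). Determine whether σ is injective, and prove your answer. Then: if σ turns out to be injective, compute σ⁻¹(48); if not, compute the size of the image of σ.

38

σ(0) = 0^41 = 0.
σ(6): Repeated squaring mod 54: 6^1 ≡ 6, 6^2 ≡ 6² = 36, 6^4 ≡ 36² = 1296 ≡ 0, 6^8 ≡ 0² = 0, 6^16 ≡ 0² = 0, 6^32 ≡ 0² = 0. Since 41 = 32 + 8 + 1, 6^41 ≡ 0·0·6: 0·0 = 0, then 0·6 = 0. So 6^41 ≡ 0 (mod 54).
So σ(0) = σ(6) = 0 while 0 ≠ 6, so σ is not injective.
Since σ is not injective, we determine |image(σ)|. Computing x^41 mod 54 for each x (by repeated squaring, reducing mod 54 at every step), the values σ(0), σ(1), …, σ(53) are: 0, 1, 32, 27, 52, 47, 0, 13, 44, 27, 46, 23, 0, 43, 38, 27, 4, 35, 0, 37, 14, 27, 34, 29, 0, 49, 26, 27, 28, 5, 0, 25, 20, 27, 40, 17, 0, 19, 50, 27, 16, 11, 0, 31, 8, 27, 10, 41, 0, 7, 2, 27, 22, 53.
The distinct values are {0, 1, 2, 4, 5, 7, 8, 10, 11, 13, 14, 16, 17, 19, 20, 22, 23, 25, 26, 27, 28, 29, 31, 32, 34, 35, 37, 38, 40, 41, 43, 44, 46, 47, 49, 50, 52, 53}; there are 38 of them.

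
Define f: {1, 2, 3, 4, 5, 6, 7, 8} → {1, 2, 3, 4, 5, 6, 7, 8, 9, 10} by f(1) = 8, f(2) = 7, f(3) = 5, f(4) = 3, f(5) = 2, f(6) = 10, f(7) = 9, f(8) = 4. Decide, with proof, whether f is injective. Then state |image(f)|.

8

The values f(1), …, f(8) are 8, 7, 5, 3, 2, 10, 9, 4 — all distinct.
So f(x_1) = f(x_2) only when x_1 = x_2, and f is injective.
The image of f is {2, 3, 4, 5, 7, 8, 9, 10}, which has 8 elements.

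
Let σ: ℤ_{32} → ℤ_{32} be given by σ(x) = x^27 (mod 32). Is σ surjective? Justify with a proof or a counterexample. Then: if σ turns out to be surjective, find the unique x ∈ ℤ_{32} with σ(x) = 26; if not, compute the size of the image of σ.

17

σ(0) = 0^27 = 0.
σ(2): Repeated squaring mod 32: 2^1 ≡ 2, 2^2 ≡ 2² = 4, 2^4 ≡ 4² = 16, 2^8 ≡ 16² = 256 ≡ 0, 2^16 ≡ 0² = 0. Since 27 = 16 + 8 + 2 + 1, 2^27 ≡ 0·0·4·2: 0·0 = 0, then 0·4 = 0, then 0·2 = 0. So 2^27 ≡ 0 (mod 32).
So σ(0) = σ(2) = 0 while 0 ≠ 2, therefore σ is not injective.
A non-injective map from the 32-element set ℤ_{32} to itself takes at most 31 distinct values, so it cannot be surjective. So σ is not surjective.
Since σ is not surjective, we determine |image(σ)|. Computing x^27 mod 32 for each x (by repeated squaring, reducing mod 32 at every step), the values σ(0), σ(1), …, σ(31) are: 0, 1, 0, 27, 0, 29, 0, 23, 0, 25, 0, 19, 0, 21, 0, 15, 0, 17, 0, 11, 0, 13, 0, 7, 0, 9, 0, 3, 0, 5, 0, 31.
The distinct values are {0, 1, 3, 5, 7, 9, 11, 13, 15, 17, 19, 21, 23, 25, 27, 29, 31}; there are 17 of them.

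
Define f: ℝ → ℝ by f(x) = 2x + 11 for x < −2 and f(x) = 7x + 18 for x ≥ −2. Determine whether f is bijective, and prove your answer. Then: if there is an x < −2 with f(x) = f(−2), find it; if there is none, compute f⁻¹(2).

Both pieces are strictly increasing (slopes 2 and 7), so each is injective on its own interval.
The left piece maps (−∞, −2) onto (−∞, 7); the right piece maps [−2, ∞) onto [4, ∞).
These images overlap. In particular f(−2) = 4 (right piece), and solving 2x + 11 = 4 on the left piece gives x = −7/2 < −2.
So f(−7/2) = f(−2) with −7/2 ≠ −2, and f is not injective, hence not bijective. This x = −7/2 is the requested value below −2.

-7/2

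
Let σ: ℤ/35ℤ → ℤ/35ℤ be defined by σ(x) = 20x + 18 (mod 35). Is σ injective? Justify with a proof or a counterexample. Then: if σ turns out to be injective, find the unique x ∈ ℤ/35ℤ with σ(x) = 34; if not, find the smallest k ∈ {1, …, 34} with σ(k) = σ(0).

7

By definition, σ is injective when σ(a) = σ(b) forces a = b.
We have gcd(20, 35) = 5 > 1. Taking a = 0 and b = 7: σ(0) = 18 and σ(7) = 20·7 + 18 = 158 ≡ 18 (mod 35).
So σ(0) = σ(7) while 0 ≠ 7, thus σ is not injective.
Since σ is not injective, we find the least positive k with σ(k) = σ(0): this means 20k ≡ 0 (mod 35), i.e. 35 ∣ 20k. Since gcd(20, 35) = 5, dividing through by 5 this holds exactly when 7 ∣ 4k, and as gcd(4, 7) = 1, exactly when 7 ∣ k.
The smallest positive such k is 7.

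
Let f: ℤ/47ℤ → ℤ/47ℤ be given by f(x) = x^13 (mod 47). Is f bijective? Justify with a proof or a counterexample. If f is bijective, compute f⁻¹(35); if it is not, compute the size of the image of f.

Since 47 is prime, the nonzero elements of ℤ/47ℤ form a cyclic group of order 46.
As gcd(13, 46) = 1, raising to the 13th power is a bijection on this group: if x_1^13 ≡ x_2^13 then (x_1x_2^{−1})^13 = 1, and the only element of order dividing gcd(13, 46) = 1 is 1, so x_1 = x_2.
With f(0) = 0 this makes f injective on all of ℤ/47ℤ, hence bijective (finite equal-size domain and codomain). In particular f is bijective.
Since f is bijective, we find the preimage of 35. The inverse of x ↦ x^13 on (ℤ/47ℤ)^× is x ↦ x^39, because 13·39 = 507 = 11·46 + 1 ≡ 1 (mod 46) and x^{46} = 1 for x ≠ 0 (Fermat). So f⁻¹(35) = 35^39 mod 47.
Repeated squaring mod 47: 35^1 ≡ 35, 35^2 ≡ 35² = 1225 ≡ 3, 35^4 ≡ 3² = 9, 35^8 ≡ 9² = 81 ≡ 34, 35^16 ≡ 34² = 1156 ≡ 28, 35^32 ≡ 28² = 784 ≡ 32. Since 39 = 32 + 4 + 2 + 1, 35^39 ≡ 32·9·3·35: 32·9 = 288 ≡ 6, then 6·3 = 18, then 18·35 = 630 ≡ 19. So 35^39 ≡ 19 (mod 47).
Hence f⁻¹(35) = 19.

19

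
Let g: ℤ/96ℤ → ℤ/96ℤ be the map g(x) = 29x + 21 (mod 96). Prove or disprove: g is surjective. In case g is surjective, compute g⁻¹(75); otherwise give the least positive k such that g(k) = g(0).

78

Since gcd(29, 96) = 1, 29 is invertible modulo 96. Euclid's algorithm: 96 = 3·29 + 9, 29 = 3·9 + 2, 9 = 4·2 + 1; back-substituting gives 1 = 53·29 − 16·96, so 29⁻¹ ≡ 53 (mod 96).
Then y ↦ 53(y − 21) is a two-sided inverse to g, so every y ∈ ℤ/96ℤ has a preimage.
Thus g is surjective.
Since g is surjective, we compute g⁻¹(75): solve 29x + 21 ≡ 75 (mod 96), i.e. 29x ≡ 54 (mod 96).
Multiplying by 29⁻¹ = 53 gives x ≡ 53·54 = 2862 = 29·96 + 78 ≡ 78 (mod 96).
Check: g(78) = 29·78 + 21 = 2283 = 23·96 + 75 ≡ 75 (mod 96).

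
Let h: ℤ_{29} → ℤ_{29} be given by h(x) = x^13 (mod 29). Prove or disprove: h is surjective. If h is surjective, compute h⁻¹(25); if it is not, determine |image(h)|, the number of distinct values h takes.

Since 29 is prime, the nonzero elements of ℤ_{29} form a cyclic group of order 28.
As gcd(13, 28) = 1, raising to the 13th power is a bijection on this group: if u^13 ≡ v^13 then (uv^{−1})^13 = 1, and the only element of order dividing gcd(13, 28) = 1 is 1, so u = v.
With h(0) = 0 this makes h injective on all of ℤ_{29}, hence bijective (finite equal-size domain and codomain). In particular h is surjective.
Since h is surjective, we find the preimage of 25. The inverse of x ↦ x^13 on (ℤ_{29})^× is x ↦ x^13, because 13·13 = 169 = 6·28 + 1 ≡ 1 (mod 28) and x^{28} = 1 for x ≠ 0 (Fermat). So h⁻¹(25) = 25^13 mod 29.
Repeated squaring mod 29: 25^1 ≡ 25, 25^2 ≡ 25² = 625 ≡ 16, 25^4 ≡ 16² = 256 ≡ 24, 25^8 ≡ 24² = 576 ≡ 25. Since 13 = 8 + 4 + 1, 25^13 ≡ 25·24·25: 25·24 = 600 ≡ 20, then 20·25 = 500 ≡ 7. So 25^13 ≡ 7 (mod 29).
Hence h⁻¹(25) = 7.

7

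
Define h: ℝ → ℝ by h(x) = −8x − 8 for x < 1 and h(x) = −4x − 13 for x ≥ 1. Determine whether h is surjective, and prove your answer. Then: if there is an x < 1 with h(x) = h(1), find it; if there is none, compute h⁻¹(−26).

13/4

Both pieces are strictly decreasing (slopes −8 and −4), so each is injective on its own interval.
The left piece maps (−∞, 1) onto (−16, ∞); the right piece maps [1, ∞) onto (−∞, −17].
The union (−16, ∞) ∪ (−∞, −17] omits the interval between −16 and −17; in particular −16 has no preimage. So h is not surjective.
Because the two images are disjoint, no x < 1 has h(x) = h(1), so we compute h⁻¹(−26): −26 lies in (−∞, −17], so solve −4x − 13 = −26: x = (−26 + 13)/(−4) = 13/4.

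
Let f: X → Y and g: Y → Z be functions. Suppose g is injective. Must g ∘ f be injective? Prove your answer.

not injective

No. Take X = {0, 1}, Y = Z = {0, 1, 2, 3}, f(0) = f(1) = 0, and g = identity (injective).
Then (g ∘ f)(0) = (g ∘ f)(1) = 0 with 0 ≠ 1, so g ∘ f is not injective.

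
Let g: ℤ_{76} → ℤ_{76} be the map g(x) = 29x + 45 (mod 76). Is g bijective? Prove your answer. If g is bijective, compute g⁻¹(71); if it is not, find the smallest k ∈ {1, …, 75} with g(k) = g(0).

Suppose g(a) = g(b) in ℤ_{76}. Then 29a + 45 ≡ 29b + 45 (mod 76), so 29(a − b) ≡ 0 (mod 76).
Since gcd(29, 76) = 1, 29 is invertible modulo 76, thus a − b ≡ 0 (mod 76), i.e. a = b.
We now compute 29⁻¹ mod 76 explicitly. Euclid's algorithm: 76 = 2·29 + 18, 29 = 1·18 + 11, 18 = 1·11 + 7, 11 = 1·7 + 4, 7 = 1·4 + 3, 4 = 1·3 + 1; back-substituting gives 1 = 21·29 − 8·76, so 29⁻¹ ≡ 21 (mod 76).
For any y ∈ ℤ_{76}, x = 21(y − 45) mod 76 satisfies g(x) = 29·21(y − 45) + 45 ≡ y (since 29·21 ≡ 1 mod 76). So every y has a preimage.
Hence g is bijective.
Since g is bijective, we find g⁻¹(71): we need 29x ≡ 71 − 45 ≡ 26 (mod 76). Using 29⁻¹ = 21: x ≡ 21·26 = 546 = 7·76 + 14, so x = 14.
Check: g(14) = 29·14 + 45 = 451 = 5·76 + 71 ≡ 71 (mod 76).

14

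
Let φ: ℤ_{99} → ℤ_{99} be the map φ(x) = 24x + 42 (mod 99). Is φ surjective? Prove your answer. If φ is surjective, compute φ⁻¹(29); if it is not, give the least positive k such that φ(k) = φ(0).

33

Since gcd(24, 99) = 3, we have 24x ≡ 0 (mod 3) for all x, so φ(x) ≡ 0 (mod 3).
But 1 ≢ 0 (mod 3), so 1 ∈ ℤ_{99} has no preimage. Hence φ is not surjective.
Since φ is not surjective, we find the least positive k with φ(k) = φ(0): this means 24k ≡ 0 (mod 99), i.e. 99 ∣ 24k. Since gcd(24, 99) = 3, dividing through by 3 this holds exactly when 33 ∣ 8k, and as gcd(8, 33) = 1, exactly when 33 ∣ k.
The smallest positive such k is 33.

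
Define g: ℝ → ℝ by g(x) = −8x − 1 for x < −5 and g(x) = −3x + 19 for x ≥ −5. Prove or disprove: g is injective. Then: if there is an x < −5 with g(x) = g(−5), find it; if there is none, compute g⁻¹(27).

-8/3

Both pieces are strictly decreasing (slopes −8 and −3), so each is injective on its own interval.
The left piece maps (−∞, −5) onto (39, ∞); the right piece maps [−5, ∞) onto (−∞, 34].
These images are disjoint, so no value is attained by both pieces. Therefore g is injective.
Because the two images are disjoint, no x < −5 has g(x) = g(−5), so we compute g⁻¹(27): 27 lies in (−∞, 34], so solve −3x + 19 = 27: x = (27 − 19)/(−3) = −8/3.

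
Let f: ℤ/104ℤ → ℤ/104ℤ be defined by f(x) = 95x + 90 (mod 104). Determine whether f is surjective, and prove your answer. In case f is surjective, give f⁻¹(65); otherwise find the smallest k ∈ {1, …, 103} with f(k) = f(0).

49

By definition, f is surjective if every y in the codomain equals f(x) for some x in the domain.
Since gcd(95, 104) = 1, 95 is invertible modulo 104. Euclid's algorithm: 104 = 1·95 + 9, 95 = 10·9 + 5, 9 = 1·5 + 4, 5 = 1·4 + 1; back-substituting gives 1 = 23·95 − 21·104, so 95⁻¹ ≡ 23 (mod 104).
Then y ↦ 23(y − 90) is a two-sided inverse to f, so every y ∈ ℤ/104ℤ has a preimage.
Thus f is surjective.
Since f is surjective, we find f⁻¹(65): we need 95x ≡ 65 − 90 ≡ 79 (mod 104). Using 95⁻¹ = 23: x ≡ 23·79 = 1817 = 17·104 + 49, so x = 49.
Check: f(49) = 95·49 + 90 = 4745 = 45·104 + 65 ≡ 65 (mod 104).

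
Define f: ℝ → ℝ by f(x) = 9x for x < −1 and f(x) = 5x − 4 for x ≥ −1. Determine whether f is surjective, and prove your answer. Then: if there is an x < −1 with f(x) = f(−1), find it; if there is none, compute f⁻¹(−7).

-3/5

Both pieces are strictly increasing (slopes 9 and 5), so each is injective on its own interval.
The left piece maps (−∞, −1) onto (−∞, −9); the right piece maps [−1, ∞) onto [−9, ∞).
These images together cover ℝ, so f is surjective.
Because the two images are disjoint, no x < −1 has f(x) = f(−1), so we compute f⁻¹(−7): −7 lies in [−9, ∞), so solve 5x − 4 = −7: x = (−7 + 4)/5 = −3/5.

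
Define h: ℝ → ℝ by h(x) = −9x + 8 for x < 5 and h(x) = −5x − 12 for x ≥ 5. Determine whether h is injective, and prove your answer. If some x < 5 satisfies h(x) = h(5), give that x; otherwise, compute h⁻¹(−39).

27/5

Both pieces are strictly decreasing (slopes −9 and −5), so each is injective on its own interval.
The left piece maps (−∞, 5) onto (−37, ∞); the right piece maps [5, ∞) onto (−∞, −37].
These images are disjoint, so no value is attained by both pieces. Thus h is injective.
Because the two images are disjoint, no x < 5 has h(x) = h(5), so we compute h⁻¹(−39): −39 lies in (−∞, −37], so solve −5x − 12 = −39: x = (−39 + 12)/(−5) = 27/5.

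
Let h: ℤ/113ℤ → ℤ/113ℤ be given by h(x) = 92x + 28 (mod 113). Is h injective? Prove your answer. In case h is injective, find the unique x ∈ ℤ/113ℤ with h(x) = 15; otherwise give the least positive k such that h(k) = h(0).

If h(s) = h(t), then 92s ≡ 92t (mod 113). Because gcd(92, 113) = 1, we may cancel 92 to get s ≡ t (mod 113).
Hence h is injective.
We now compute 92⁻¹ mod 113 explicitly. Euclid's algorithm: 113 = 1·92 + 21, 92 = 4·21 + 8, 21 = 2·8 + 5, 8 = 1·5 + 3, 5 = 1·3 + 2, 3 = 1·2 + 1; back-substituting gives 1 = 43·92 − 35·113, so 92⁻¹ ≡ 43 (mod 113).
Since h is injective, we compute h⁻¹(15): solve 92x + 28 ≡ 15 (mod 113), i.e. 92x ≡ 100 (mod 113).
Multiplying by 92⁻¹ = 43 gives x ≡ 43·100 = 4300 = 38·113 + 6 ≡ 6 (mod 113).
Check: h(6) = 92·6 + 28 = 580 = 5·113 + 15 ≡ 15 (mod 113).

6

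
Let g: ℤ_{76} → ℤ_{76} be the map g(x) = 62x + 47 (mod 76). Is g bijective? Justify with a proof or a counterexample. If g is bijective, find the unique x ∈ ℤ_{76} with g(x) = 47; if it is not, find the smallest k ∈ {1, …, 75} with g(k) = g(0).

38

We have gcd(62, 76) = 2 > 1. Taking s = 0 and t = 38: g(0) = 47 and g(38) = 62·38 + 47 = 2403 ≡ 47 (mod 76).
So g(0) = g(38) while 0 ≠ 38, hence g is not injective, hence not bijective.
Since g is not bijective, we find the least positive k with g(k) = g(0): this means 62k ≡ 0 (mod 76), i.e. 76 ∣ 62k. Since gcd(62, 76) = 2, dividing through by 2 this holds exactly when 38 ∣ 31k, and as gcd(31, 38) = 1, exactly when 38 ∣ k.
The smallest positive such k is 38.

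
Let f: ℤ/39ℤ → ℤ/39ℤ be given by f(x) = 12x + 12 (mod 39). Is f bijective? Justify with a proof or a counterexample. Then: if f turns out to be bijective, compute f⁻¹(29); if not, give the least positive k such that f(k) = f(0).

13

Recall: injectivity means: for all u, v in the domain, f(u) = f(v) implies u = v.
We have gcd(12, 39) = 3 > 1. Taking u = 0 and v = 13: f(0) = 12 and f(13) = 12·13 + 12 = 168 ≡ 12 (mod 39).
So f(0) = f(13) while 0 ≠ 13, thus f is not injective, hence not bijective.
Since f is not bijective, we find the least positive k with f(k) = f(0): this means 12k ≡ 0 (mod 39), i.e. 39 ∣ 12k. Since gcd(12, 39) = 3, dividing through by 3 this holds exactly when 13 ∣ 4k, and as gcd(4, 13) = 1, exactly when 13 ∣ k.
The smallest positive such k is 13.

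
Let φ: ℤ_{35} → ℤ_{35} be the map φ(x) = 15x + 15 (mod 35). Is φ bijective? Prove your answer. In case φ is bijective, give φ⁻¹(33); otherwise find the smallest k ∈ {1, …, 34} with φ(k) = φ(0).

Recall: injectivity means: for all a, b in the domain, φ(a) = φ(b) implies a = b.
We have gcd(15, 35) = 5 > 1. Taking a = 0 and b = 7: φ(0) = 15 and φ(7) = 15·7 + 15 = 120 ≡ 15 (mod 35).
So φ(0) = φ(7) while 0 ≠ 7, so φ is not injective, hence not bijective.
Since φ is not bijective, we find the least positive k with φ(k) = φ(0): this means 15k ≡ 0 (mod 35), i.e. 35 ∣ 15k. Since gcd(15, 35) = 5, dividing through by 5 this holds exactly when 7 ∣ 3k, and as gcd(3, 7) = 1, exactly when 7 ∣ k.
The smallest positive such k is 7.

7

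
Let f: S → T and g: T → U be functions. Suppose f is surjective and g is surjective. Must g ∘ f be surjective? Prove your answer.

surjective

Let c ∈ U. Since g is surjective, there is b ∈ T with g(b) = c. Since f is surjective, there is a ∈ S with f(a) = b.
Then (g ∘ f)(a) = g(b) = c. Thus g ∘ f is surjective.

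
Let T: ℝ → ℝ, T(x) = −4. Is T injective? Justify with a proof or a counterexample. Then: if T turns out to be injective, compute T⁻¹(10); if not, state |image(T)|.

By definition, T is injective if T(u) = T(v) implies u = v.
T(0) = −4 = T(1) with 0 ≠ 1, so T is not injective.
Since T is not injective, we state |image(T)|: the image of T is {−4}, which has 1 element.

1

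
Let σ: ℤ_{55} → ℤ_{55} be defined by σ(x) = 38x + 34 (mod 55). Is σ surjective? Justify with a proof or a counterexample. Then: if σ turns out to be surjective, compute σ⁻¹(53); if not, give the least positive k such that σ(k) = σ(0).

28

Since gcd(38, 55) = 1, 38 is invertible modulo 55. Euclid's algorithm: 55 = 1·38 + 17, 38 = 2·17 + 4, 17 = 4·4 + 1; back-substituting gives 1 = 42·38 − 29·55, so 38⁻¹ ≡ 42 (mod 55).
Then y ↦ 42(y − 34) is a two-sided inverse to σ, so every y ∈ ℤ_{55} has a preimage.
Hence σ is surjective.
Since σ is surjective, we find σ⁻¹(53): we need 38x ≡ 53 − 34 ≡ 19 (mod 55). Using 38⁻¹ = 42: x ≡ 42·19 = 798 = 14·55 + 28, so x = 28.
Check: σ(28) = 38·28 + 34 = 1098 = 19·55 + 53 ≡ 53 (mod 55).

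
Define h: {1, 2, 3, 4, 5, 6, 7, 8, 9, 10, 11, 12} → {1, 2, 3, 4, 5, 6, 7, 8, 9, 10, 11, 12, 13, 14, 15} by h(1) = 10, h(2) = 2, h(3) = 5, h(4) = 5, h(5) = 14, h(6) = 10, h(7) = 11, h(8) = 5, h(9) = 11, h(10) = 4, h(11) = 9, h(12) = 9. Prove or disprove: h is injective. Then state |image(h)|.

7

h(3) = 5 = h(4) with 3 ≠ 4, so h is not injective.
The image of h is {2, 4, 5, 9, 10, 11, 14}, which has 7 elements.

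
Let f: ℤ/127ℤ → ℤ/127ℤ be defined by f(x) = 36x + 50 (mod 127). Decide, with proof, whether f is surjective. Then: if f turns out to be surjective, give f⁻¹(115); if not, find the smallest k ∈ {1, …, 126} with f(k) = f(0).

Since gcd(36, 127) = 1, 36 is invertible modulo 127. Euclid's algorithm: 127 = 3·36 + 19, 36 = 1·19 + 17, 19 = 1·17 + 2, 17 = 8·2 + 1; back-substituting gives 1 = 60·36 − 17·127, so 36⁻¹ ≡ 60 (mod 127).
Then y ↦ 60(y − 50) is a two-sided inverse to f, so every y ∈ ℤ/127ℤ has a preimage.
Therefore f is surjective.
Since f is surjective, we find f⁻¹(115): we need 36x ≡ 115 − 50 ≡ 65 (mod 127). Using 36⁻¹ = 60: x ≡ 60·65 = 3900 = 30·127 + 90, so x = 90.
Check: f(90) = 36·90 + 50 = 3290 = 25·127 + 115 ≡ 115 (mod 127).

90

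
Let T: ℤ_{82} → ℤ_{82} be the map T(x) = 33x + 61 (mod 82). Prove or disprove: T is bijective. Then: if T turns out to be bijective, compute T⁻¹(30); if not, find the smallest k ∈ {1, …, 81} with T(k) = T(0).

Recall: T is injective when T(x_1) = T(x_2) forces x_1 = x_2.
If T(x_1) = T(x_2), then 33x_1 ≡ 33x_2 (mod 82). Because gcd(33, 82) = 1, we may cancel 33 to get x_1 ≡ x_2 (mod 82).
We now compute 33⁻¹ mod 82 explicitly. Euclid's algorithm: 82 = 2·33 + 16, 33 = 2·16 + 1; back-substituting gives 1 = 5·33 − 2·82, so 33⁻¹ ≡ 5 (mod 82).
For any y ∈ ℤ_{82}, x = 5(y − 61) mod 82 satisfies T(x) = 33·5(y − 61) + 61 ≡ y (since 33·5 ≡ 1 mod 82). So every y has a preimage.
Thus T is bijective.
Since T is bijective, we find T⁻¹(30): we need 33x ≡ 30 − 61 ≡ 51 (mod 82). Using 33⁻¹ = 5: x ≡ 5·51 = 255 = 3·82 + 9, so x = 9.
Check: T(9) = 33·9 + 61 = 358 = 4·82 + 30 ≡ 30 (mod 82).

9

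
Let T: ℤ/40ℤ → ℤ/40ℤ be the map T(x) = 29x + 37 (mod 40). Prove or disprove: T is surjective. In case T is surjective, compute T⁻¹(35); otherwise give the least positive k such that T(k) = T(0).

Since gcd(29, 40) = 1, 29 is invertible modulo 40. Euclid's algorithm: 40 = 1·29 + 11, 29 = 2·11 + 7, 11 = 1·7 + 4, 7 = 1·4 + 3, 4 = 1·3 + 1; back-substituting gives 1 = 29·29 − 21·40, so 29⁻¹ ≡ 29 (mod 40).
For any y ∈ ℤ/40ℤ, x = 29(y − 37) mod 40 satisfies T(x) = 29·29(y − 37) + 37 ≡ y (since 29·29 ≡ 1 mod 40). So every y has a preimage.
Therefore T is surjective.
Since T is surjective, we compute T⁻¹(35): solve 29x + 37 ≡ 35 (mod 40), i.e. 29x ≡ 38 (mod 40).
Multiplying by 29⁻¹ = 29 gives x ≡ 29·38 = 1102 = 27·40 + 22 ≡ 22 (mod 40).
Check: T(22) = 29·22 + 37 = 675 = 16·40 + 35 ≡ 35 (mod 40).

22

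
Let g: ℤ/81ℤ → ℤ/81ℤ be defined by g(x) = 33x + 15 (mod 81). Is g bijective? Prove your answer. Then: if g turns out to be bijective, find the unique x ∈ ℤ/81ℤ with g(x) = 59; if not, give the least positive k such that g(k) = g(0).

We have gcd(33, 81) = 3 > 1. Taking a = 0 and b = 27: g(0) = 15 and g(27) = 33·27 + 15 = 906 ≡ 15 (mod 81).
So g(0) = g(27) while 0 ≠ 27, thus g is not injective, hence not bijective.
Since g is not bijective, we find the least positive k with g(k) = g(0): this means 33k ≡ 0 (mod 81), i.e. 81 ∣ 33k. Since gcd(33, 81) = 3, dividing through by 3 this holds exactly when 27 ∣ 11k, and as gcd(11, 27) = 1, exactly when 27 ∣ k.
The smallest positive such k is 27.

27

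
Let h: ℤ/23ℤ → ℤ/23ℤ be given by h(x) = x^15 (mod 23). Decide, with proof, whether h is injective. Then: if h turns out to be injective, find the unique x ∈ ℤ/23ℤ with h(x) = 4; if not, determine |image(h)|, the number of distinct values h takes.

18

Since 23 is prime, the nonzero elements of ℤ/23ℤ form a cyclic group of order 22.
As gcd(15, 22) = 1, raising to the 15th power is a bijection on this group: if a^15 ≡ b^15 then (ab^{−1})^15 = 1, and the only element of order dividing gcd(15, 22) = 1 is 1, so a = b.
With h(0) = 0 this makes h injective on all of ℤ/23ℤ, hence bijective (finite equal-size domain and codomain). In particular h is injective.
Since h is injective, we find the preimage of 4. The inverse of x ↦ x^15 on (ℤ/23ℤ)^× is x ↦ x^3, because 15·3 = 45 = 2·22 + 1 ≡ 1 (mod 22) and x^{22} = 1 for x ≠ 0 (Fermat). So h⁻¹(4) = 4^3 mod 23.
Repeated squaring mod 23: 4^1 ≡ 4, 4^2 ≡ 4² = 16. Since 3 = 2 + 1, 4^3 ≡ 16·4: 16·4 = 64 ≡ 18. So 4^3 ≡ 18 (mod 23).
Hence h⁻¹(4) = 18.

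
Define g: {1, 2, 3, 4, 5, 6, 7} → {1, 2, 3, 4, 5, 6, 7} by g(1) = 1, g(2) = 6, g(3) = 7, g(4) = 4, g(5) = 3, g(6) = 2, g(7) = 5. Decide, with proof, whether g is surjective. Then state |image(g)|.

7

Every element of the codomain has a preimage: 1 = g(1), 2 = g(6), 3 = g(5), 4 = g(4), 5 = g(7), 6 = g(2), 7 = g(3).
Hence g is surjective.
The image of g is {1, 2, 3, 4, 5, 6, 7}, which has 7 elements.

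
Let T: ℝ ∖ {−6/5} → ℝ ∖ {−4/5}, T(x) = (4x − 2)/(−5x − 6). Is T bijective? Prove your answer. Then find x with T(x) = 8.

Suppose T(s) = T(t). Cross-multiplying: (4s − 2)(−5t − 6) = (4t − 2)(−5s − 6).
Expanding both sides and cancelling the symmetric terms leaves −34·(s − t) = 0. Since −34 ≠ 0, s = t. Hence T is injective.
For any y ≠ −4/5, solving y(−5x − 6) = 4x − 2 for x gives a well-defined x ≠ −6/5. So T is surjective.
Hence T is bijective.
Solving T(x) = 8: cross-multiplying gives 4x − 2 = 8(−5x − 6), which rearranges to 44x = −46, so x = −23/22.

-23/22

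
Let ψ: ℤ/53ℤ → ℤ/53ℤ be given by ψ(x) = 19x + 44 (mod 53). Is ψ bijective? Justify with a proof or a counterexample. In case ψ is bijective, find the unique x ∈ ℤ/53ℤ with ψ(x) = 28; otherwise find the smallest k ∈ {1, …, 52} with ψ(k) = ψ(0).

41

Recall that ψ is injective when ψ(a) = ψ(b) forces a = b.
If ψ(a) = ψ(b), then 19a ≡ 19b (mod 53). Because gcd(19, 53) = 1, we may cancel 19 to get a ≡ b (mod 53).
We now compute 19⁻¹ mod 53 explicitly. Euclid's algorithm: 53 = 2·19 + 15, 19 = 1·15 + 4, 15 = 3·4 + 3, 4 = 1·3 + 1; back-substituting gives 1 = 14·19 − 5·53, so 19⁻¹ ≡ 14 (mod 53).
For any y ∈ ℤ/53ℤ, x = 14(y − 44) mod 53 satisfies ψ(x) = 19·14(y − 44) + 44 ≡ y (since 19·14 ≡ 1 mod 53). So every y has a preimage.
Hence ψ is bijective.
Since ψ is bijective, we find ψ⁻¹(28): we need 19x ≡ 28 − 44 ≡ 37 (mod 53). Using 19⁻¹ = 14: x ≡ 14·37 = 518 = 9·53 + 41, so x = 41.
Check: ψ(41) = 19·41 + 44 = 823 = 15·53 + 28 ≡ 28 (mod 53).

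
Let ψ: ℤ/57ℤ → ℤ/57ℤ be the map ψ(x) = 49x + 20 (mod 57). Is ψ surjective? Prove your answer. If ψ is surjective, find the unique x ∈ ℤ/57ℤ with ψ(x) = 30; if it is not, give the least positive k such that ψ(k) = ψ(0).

Since gcd(49, 57) = 1, 49 is invertible modulo 57. Euclid's algorithm: 57 = 1·49 + 8, 49 = 6·8 + 1; back-substituting gives 1 = 7·49 − 6·57, so 49⁻¹ ≡ 7 (mod 57).
For any y ∈ ℤ/57ℤ, x = 7(y − 20) mod 57 satisfies ψ(x) = 49·7(y − 20) + 20 ≡ y (since 49·7 ≡ 1 mod 57). So every y has a preimage.
Hence ψ is surjective.
Since ψ is surjective, we compute ψ⁻¹(30): solve 49x + 20 ≡ 30 (mod 57), i.e. 49x ≡ 10 (mod 57).
Multiplying by 49⁻¹ = 7 gives x ≡ 7·10 = 70 = 1·57 + 13 ≡ 13 (mod 57).
Check: ψ(13) = 49·13 + 20 = 657 = 11·57 + 30 ≡ 30 (mod 57).

13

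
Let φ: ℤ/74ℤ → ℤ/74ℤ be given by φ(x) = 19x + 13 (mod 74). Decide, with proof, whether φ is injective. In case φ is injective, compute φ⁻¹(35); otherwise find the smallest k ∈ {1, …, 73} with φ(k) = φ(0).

Suppose φ(a) = φ(b) in ℤ/74ℤ. Then 19a + 13 ≡ 19b + 13 (mod 74), hence 19(a − b) ≡ 0 (mod 74).
Since gcd(19, 74) = 1, 19 is invertible modulo 74, therefore a − b ≡ 0 (mod 74), i.e. a = b.
So φ is injective.
We now compute 19⁻¹ mod 74 explicitly. Euclid's algorithm: 74 = 3·19 + 17, 19 = 1·17 + 2, 17 = 8·2 + 1; back-substituting gives 1 = 39·19 − 10·74, so 19⁻¹ ≡ 39 (mod 74).
Since φ is injective, we compute φ⁻¹(35): solve 19x + 13 ≡ 35 (mod 74), i.e. 19x ≡ 22 (mod 74).
Multiplying by 19⁻¹ = 39 gives x ≡ 39·22 = 858 = 11·74 + 44 ≡ 44 (mod 74).
Check: φ(44) = 19·44 + 13 = 849 = 11·74 + 35 ≡ 35 (mod 74).

44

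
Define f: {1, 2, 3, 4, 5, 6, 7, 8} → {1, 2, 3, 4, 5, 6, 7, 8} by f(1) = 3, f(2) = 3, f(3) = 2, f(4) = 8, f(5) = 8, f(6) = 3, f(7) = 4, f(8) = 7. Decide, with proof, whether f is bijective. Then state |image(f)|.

f(1) = 3 = f(2) with 1 ≠ 2, so f is not injective, hence not bijective.
The image of f is {2, 3, 4, 7, 8}, which has 5 elements.

5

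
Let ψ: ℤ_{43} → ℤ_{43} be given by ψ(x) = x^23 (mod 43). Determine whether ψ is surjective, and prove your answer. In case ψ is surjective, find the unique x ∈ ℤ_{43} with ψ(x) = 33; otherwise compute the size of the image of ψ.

Since 43 is prime, the nonzero elements of ℤ_{43} form a cyclic group of order 42.
As gcd(23, 42) = 1, raising to the 23rd power is a bijection on this group: if u^23 ≡ v^23 then (uv^{−1})^23 = 1, and the only element of order dividing gcd(23, 42) = 1 is 1, so u = v.
With ψ(0) = 0 this makes ψ injective on all of ℤ_{43}, hence bijective (finite equal-size domain and codomain). In particular ψ is surjective.
Since ψ is surjective, we find the preimage of 33. The inverse of x ↦ x^23 on (ℤ_{43})^× is x ↦ x^11, because 23·11 = 253 = 6·42 + 1 ≡ 1 (mod 42) and x^{42} = 1 for x ≠ 0 (Fermat). So ψ⁻¹(33) = 33^11 mod 43.
Repeated squaring mod 43: 33^1 ≡ 33, 33^2 ≡ 33² = 1089 ≡ 14, 33^4 ≡ 14² = 196 ≡ 24, 33^8 ≡ 24² = 576 ≡ 17. Since 11 = 8 + 2 + 1, 33^11 ≡ 17·14·33: 17·14 = 238 ≡ 23, then 23·33 = 759 ≡ 28. So 33^11 ≡ 28 (mod 43).
Hence ψ⁻¹(33) = 28.

28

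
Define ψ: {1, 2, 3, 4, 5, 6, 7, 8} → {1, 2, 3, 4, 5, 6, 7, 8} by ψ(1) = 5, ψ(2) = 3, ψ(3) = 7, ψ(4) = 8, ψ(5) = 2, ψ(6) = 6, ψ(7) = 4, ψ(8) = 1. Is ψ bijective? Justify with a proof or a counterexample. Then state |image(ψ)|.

8

The values 5, 3, 7, 8, 2, 6, 4, 1 are a permutation of {1, 2, 3, 4, 5, 6, 7, 8}: each element appears exactly once.
So ψ is injective and surjective, hence bijective.
The image of ψ is {1, 2, 3, 4, 5, 6, 7, 8}, which has 8 elements.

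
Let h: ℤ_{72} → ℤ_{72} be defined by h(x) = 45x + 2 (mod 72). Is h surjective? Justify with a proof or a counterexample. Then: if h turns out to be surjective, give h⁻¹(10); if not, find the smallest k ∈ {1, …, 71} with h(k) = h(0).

8

Since gcd(45, 72) = 9, we have 45x ≡ 0 (mod 9) for all x, so h(x) ≡ 2 (mod 9).
But 0 ≢ 2 (mod 9), so 0 ∈ ℤ_{72} has no preimage. So h is not surjective.
Since h is not surjective, we find the least positive k with h(k) = h(0): this means 45k ≡ 0 (mod 72), i.e. 72 ∣ 45k. Since gcd(45, 72) = 9, dividing through by 9 this holds exactly when 8 ∣ 5k, and as gcd(5, 8) = 1, exactly when 8 ∣ k.
The smallest positive such k is 8.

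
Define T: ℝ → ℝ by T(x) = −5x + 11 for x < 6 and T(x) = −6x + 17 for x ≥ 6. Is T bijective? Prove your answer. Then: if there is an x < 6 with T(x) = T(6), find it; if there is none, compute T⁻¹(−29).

Both pieces are strictly decreasing (slopes −5 and −6), so each is injective on its own interval.
The left piece maps (−∞, 6) onto (−19, ∞); the right piece maps [6, ∞) onto (−∞, −19].
Since −19 = −19, the images partition ℝ: T is injective and surjective, hence bijective.
Because the two images are disjoint, no x < 6 has T(x) = T(6), so we compute T⁻¹(−29): −29 lies in (−∞, −19], so solve −6x + 17 = −29: x = (−29 − 17)/(−6) = 23/3.

23/3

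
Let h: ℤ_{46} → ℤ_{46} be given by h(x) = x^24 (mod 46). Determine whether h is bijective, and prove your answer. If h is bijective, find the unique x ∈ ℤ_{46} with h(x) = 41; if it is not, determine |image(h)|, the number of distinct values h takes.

h(22): Repeated squaring mod 46: 22^1 ≡ 22, 22^2 ≡ 22² = 484 ≡ 24, 22^4 ≡ 24² = 576 ≡ 24, 22^8 ≡ 24² = 576 ≡ 24, 22^16 ≡ 24² = 576 ≡ 24. Since 24 = 16 + 8, 22^24 ≡ 24·24: 24·24 = 576 ≡ 24. So 22^24 ≡ 24 (mod 46).
h(24): Repeated squaring mod 46: 24^1 ≡ 24, 24^2 ≡ 24² = 576 ≡ 24, 24^4 ≡ 24² = 576 ≡ 24, 24^8 ≡ 24² = 576 ≡ 24, 24^16 ≡ 24² = 576 ≡ 24. Since 24 = 16 + 8, 24^24 ≡ 24·24: 24·24 = 576 ≡ 24. So 24^24 ≡ 24 (mod 46).
So h(22) = h(24) = 24 while 22 ≠ 24, so h is not injective, hence not bijective.
Since h is not bijective, we determine |image(h)|. Computing x^24 mod 46 for each x (by repeated squaring, reducing mod 46 at every step), the values h(0), h(1), …, h(45) are: 0, 1, 4, 9, 16, 25, 36, 3, 18, 35, 8, 29, 6, 31, 12, 41, 26, 13, 2, 39, 32, 27, 24, 23, 24, 27, 32, 39, 2, 13, 26, 41, 12, 31, 6, 29, 8, 35, 18, 3, 36, 25, 16, 9, 4, 1.
The distinct values are {0, 1, 2, 3, 4, 6, 8, 9, 12, 13, 16, 18, 23, 24, 25, 26, 27, 29, 31, 32, 35, 36, 39, 41}; there are 24 of them.

24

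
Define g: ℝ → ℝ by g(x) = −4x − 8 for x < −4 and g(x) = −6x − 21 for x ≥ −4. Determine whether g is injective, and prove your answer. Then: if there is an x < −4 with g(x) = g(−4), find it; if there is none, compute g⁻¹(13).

-21/4

Both pieces are strictly decreasing (slopes −4 and −6), so each is injective on its own interval.
The left piece maps (−∞, −4) onto (8, ∞); the right piece maps [−4, ∞) onto (−∞, 3].
These images are disjoint, so no value is attained by both pieces. Hence g is injective.
Because the two images are disjoint, no x < −4 has g(x) = g(−4), so we compute g⁻¹(13): 13 lies in (8, ∞), so solve −4x − 8 = 13: x = (13 + 8)/(−4) = −21/4.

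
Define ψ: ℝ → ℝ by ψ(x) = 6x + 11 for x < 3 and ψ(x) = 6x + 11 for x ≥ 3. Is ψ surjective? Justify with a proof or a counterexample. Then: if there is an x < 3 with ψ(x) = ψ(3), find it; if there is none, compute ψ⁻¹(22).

11/6

Both pieces are strictly increasing (slopes 6 and 6), so each is injective on its own interval.
The left piece maps (−∞, 3) onto (−∞, 29); the right piece maps [3, ∞) onto [29, ∞).
These images together cover ℝ, so ψ is surjective.
Because the two images are disjoint, no x < 3 has ψ(x) = ψ(3), so we compute ψ⁻¹(22): 22 lies in (−∞, 29), so solve 6x + 11 = 22: x = (22 − 11)/6 = 11/6.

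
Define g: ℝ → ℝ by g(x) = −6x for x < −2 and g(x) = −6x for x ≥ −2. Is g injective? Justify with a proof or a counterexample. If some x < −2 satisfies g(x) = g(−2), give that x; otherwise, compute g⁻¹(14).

Both pieces are strictly decreasing (slopes −6 and −6), so each is injective on its own interval.
The left piece maps (−∞, −2) onto (12, ∞); the right piece maps [−2, ∞) onto (−∞, 12].
These images are disjoint, so no value is attained by both pieces. Thus g is injective.
Because the two images are disjoint, no x < −2 has g(x) = g(−2), so we compute g⁻¹(14): 14 lies in (12, ∞), so solve −6x = 14: x = (14 − 0)/(−6) = −7/3.

-7/3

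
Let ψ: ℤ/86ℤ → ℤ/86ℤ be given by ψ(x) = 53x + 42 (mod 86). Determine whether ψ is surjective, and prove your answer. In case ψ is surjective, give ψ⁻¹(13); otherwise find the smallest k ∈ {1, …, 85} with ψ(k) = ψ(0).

53

Since gcd(53, 86) = 1, 53 is invertible modulo 86. Euclid's algorithm: 86 = 1·53 + 33, 53 = 1·33 + 20, 33 = 1·20 + 13, 20 = 1·13 + 7, 13 = 1·7 + 6, 7 = 1·6 + 1; back-substituting gives 1 = 13·53 − 8·86, so 53⁻¹ ≡ 13 (mod 86).
For any y ∈ ℤ/86ℤ, x = 13(y − 42) mod 86 satisfies ψ(x) = 53·13(y − 42) + 42 ≡ y (since 53·13 ≡ 1 mod 86). So every y has a preimage.
Thus ψ is surjective.
Since ψ is surjective, we find ψ⁻¹(13): we need 53x ≡ 13 − 42 ≡ 57 (mod 86). Using 53⁻¹ = 13: x ≡ 13·57 = 741 = 8·86 + 53, so x = 53.
Check: ψ(53) = 53·53 + 42 = 2851 = 33·86 + 13 ≡ 13 (mod 86).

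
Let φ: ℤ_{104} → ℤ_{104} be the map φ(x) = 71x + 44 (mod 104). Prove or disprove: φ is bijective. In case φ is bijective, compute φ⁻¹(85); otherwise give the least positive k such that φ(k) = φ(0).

87

If φ(u) = φ(v), then 71u ≡ 71v (mod 104). Because gcd(71, 104) = 1, we may cancel 71 to get u ≡ v (mod 104).
We now compute 71⁻¹ mod 104 explicitly. Euclid's algorithm: 104 = 1·71 + 33, 71 = 2·33 + 5, 33 = 6·5 + 3, 5 = 1·3 + 2, 3 = 1·2 + 1; back-substituting gives 1 = 63·71 − 43·104, so 71⁻¹ ≡ 63 (mod 104).
Then y ↦ 63(y − 44) is a two-sided inverse to φ, so every y ∈ ℤ_{104} has a preimage.
Thus φ is bijective.
Since φ is bijective, we compute φ⁻¹(85): solve 71x + 44 ≡ 85 (mod 104), i.e. 71x ≡ 41 (mod 104).
Multiplying by 71⁻¹ = 63 gives x ≡ 63·41 = 2583 = 24·104 + 87 ≡ 87 (mod 104).
Check: φ(87) = 71·87 + 44 = 6221 = 59·104 + 85 ≡ 85 (mod 104).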